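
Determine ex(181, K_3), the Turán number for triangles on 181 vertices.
ex(181, K_3) = ⌊181^2/4⌋ = 8190

Mantel (1907): a triangle-free graph on n vertices has at most ⌊n^2/4⌋ edges, with equality for the complete bipartite graph K_{⌊n/2⌋, ⌈n/2⌉}. For n = 181: ⌊181^2/4⌋ = ⌊32761/4⌋ = 8190. The extremal graph is K_{90, 91}, which has 90·91 = 8190 edges.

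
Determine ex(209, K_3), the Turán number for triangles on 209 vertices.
ex(209, K_3) = ⌊209^2/4⌋ = 10920

Mantel (1907): a triangle-free graph on n vertices has at most ⌊n^2/4⌋ edges, with equality for the complete bipartite graph K_{⌊n/2⌋, ⌈n/2⌉}. For n = 209: ⌊209^2/4⌋ = ⌊43681/4⌋ = 10920. The extremal graph is K_{104, 105}, which has 104·105 = 10920 edges.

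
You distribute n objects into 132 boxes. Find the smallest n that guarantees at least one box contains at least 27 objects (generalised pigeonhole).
n = (27 − 1)·132 + 1 = 3433

By the generalised pigeonhole principle, to guarantee some box contains ≥ r objects we need more than (r − 1) · k objects total. Threshold: n = (r − 1) · k + 1. With r = 27 and k = 132: n = 26 · 132 + 1 = 3432 + 1 = 3433. For n = 3432 = 26 · 132, we can put exactly 26 objects in every box, avoiding 27 in any single one — so 3433 is tight.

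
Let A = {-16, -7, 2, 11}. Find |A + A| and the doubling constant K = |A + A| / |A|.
K = |A + A| / |A| = 7/4

Enumerate A + A = {a + b : a, b ∈ A}. With |A| = 4, there are |A|^2 = 16 ordered sum pairs; collecting distinct values, A + A = {-32, -23, -14, -5, 4, 13, 22}, so |A + A| = 7. Thus K = 7/4. Here |A + A| = 2|A| − 1 = 7, the minimum possible — so K = 7/4 is minimal, which holds iff A is an arithmetic progression.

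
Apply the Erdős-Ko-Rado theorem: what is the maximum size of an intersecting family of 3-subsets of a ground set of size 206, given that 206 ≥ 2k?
max |F| = C(205, 2) = 20910

Erdős-Ko-Rado (1961): when n ≥ 2k, max |F| = C(n−1, k−1). The bound is attained by the star {A : i ∈ A} for any fixed i ∈ [n]. Here C(206−1, 3−1) = C(205, 2) = 20910.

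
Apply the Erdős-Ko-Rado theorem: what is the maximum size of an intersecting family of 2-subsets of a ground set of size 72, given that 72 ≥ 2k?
max |F| = C(71, 1) = 71

The Erdős-Ko-Rado theorem states: for n ≥ 2k, an intersecting family of k-subsets of an n-element set has size at most C(n − 1, k − 1), with equality for 'star' families {A ⊆ [n] : |A| = k, i ∈ A} (fix an element i). For n = 72, k = 2: C(71, 1) = 71.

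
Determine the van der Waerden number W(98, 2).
W(98, 2) = 98 + 1 = 99

A 2-term AP is any pair of integers, so a monochromatic 2-AP exists iff some colour is used at least twice. With 98 colours, the colouring i ↦ i on {1, ..., 98} uses each colour once, avoiding any monochromatic pair, so W(98, 2) > 98. For {1, ..., 99}, pigeonhole forces two integers of the same colour, which form a monochromatic 2-AP. Hence W(98, 2) = 99.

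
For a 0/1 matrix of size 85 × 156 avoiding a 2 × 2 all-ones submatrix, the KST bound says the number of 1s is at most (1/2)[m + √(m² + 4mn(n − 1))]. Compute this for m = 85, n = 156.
z(85, 156; 2, 2) ≤ (1/2)[85 + √(85² + 4·85·156·155)] = (1/2)[85 + √8228425] = 1476.7616

Kővári–Sós–Turán: let r_1, ..., r_85 be the row sums and z = Σ r_i the total number of 1s. Each pair of columns can share at most one row with both entries 1 (else a 2×2 all-ones block appears), so Σ_i C(r_i, 2) ≤ C(156, 2) = 12090. By convexity Σ_i C(r_i, 2) ≥ 85·C(z/85, 2) = z(z − 85)/(2·85), giving z² − 85z − 85·156·155 ≤ 0 and hence z ≤ (1/2)[85 + √(7225 + 4·2055300)] = (1/2)[85 + √8228425] ≈ (1/2)(85 + 2868.5231) = 1476.7616.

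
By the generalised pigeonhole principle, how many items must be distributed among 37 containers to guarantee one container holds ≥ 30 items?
n = (30 − 1)·37 + 1 = 1074

By the generalised pigeonhole principle, to guarantee some box contains ≥ r objects we need more than (r − 1) · k objects total. Threshold: n = (r − 1) · k + 1. With r = 30 and k = 37: n = 29 · 37 + 1 = 1073 + 1 = 1074. For n = 1073 = 29 · 37, we can put exactly 29 objects in every box, avoiding 30 in any single one — so 1074 is tight.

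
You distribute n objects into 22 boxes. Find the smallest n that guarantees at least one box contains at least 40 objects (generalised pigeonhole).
n = (40 − 1)·22 + 1 = 859

By the generalised pigeonhole principle, to guarantee some box contains ≥ r objects we need more than (r − 1) · k objects total. Threshold: n = (r − 1) · k + 1. With r = 40 and k = 22: n = 39 · 22 + 1 = 858 + 1 = 859. For n = 858 = 39 · 22, we can put exactly 39 objects in every box, avoiding 40 in any single one — so 859 is tight.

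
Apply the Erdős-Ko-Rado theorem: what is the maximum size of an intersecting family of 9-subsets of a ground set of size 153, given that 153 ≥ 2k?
max |F| = C(152, 8) = 5859727868575

The Erdős-Ko-Rado theorem states: for n ≥ 2k, an intersecting family of k-subsets of an n-element set has size at most C(n − 1, k − 1), with equality for 'star' families {A ⊆ [n] : |A| = k, i ∈ A} (fix an element i). For n = 153, k = 9: C(152, 8) = 5859727868575.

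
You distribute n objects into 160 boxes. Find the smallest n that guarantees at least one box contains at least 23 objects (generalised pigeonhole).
n = (23 − 1)·160 + 1 = 3521

By the generalised pigeonhole principle, to guarantee some box contains ≥ r objects we need more than (r − 1) · k objects total. Threshold: n = (r − 1) · k + 1. With r = 23 and k = 160: n = 22 · 160 + 1 = 3520 + 1 = 3521. For n = 3520 = 22 · 160, we can put exactly 22 objects in every box, avoiding 23 in any single one — so 3521 is tight.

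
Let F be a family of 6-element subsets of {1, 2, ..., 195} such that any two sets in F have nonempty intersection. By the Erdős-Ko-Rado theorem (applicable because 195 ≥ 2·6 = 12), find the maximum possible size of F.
max |F| = C(194, 5) = 2174032288

Erdős-Ko-Rado (1961): when n ≥ 2k, max |F| = C(n−1, k−1). The bound is attained by the star {A : i ∈ A} for any fixed i ∈ [n]. Here C(195−1, 6−1) = C(194, 5) = 2174032288.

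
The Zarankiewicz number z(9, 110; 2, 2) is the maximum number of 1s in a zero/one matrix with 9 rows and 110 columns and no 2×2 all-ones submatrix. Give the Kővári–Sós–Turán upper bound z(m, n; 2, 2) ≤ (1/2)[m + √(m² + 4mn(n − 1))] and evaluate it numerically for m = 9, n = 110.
z(9, 110; 2, 2) ≤ (1/2)[9 + √(9² + 4·9·110·109)] = (1/2)[9 + √431721] = 333.0274

Kővári–Sós–Turán: let r_1, ..., r_9 be the row sums and z = Σ r_i the total number of 1s. Each pair of columns can share at most one row with both entries 1 (else a 2×2 all-ones block appears), so Σ_i C(r_i, 2) ≤ C(110, 2) = 5995. By convexity Σ_i C(r_i, 2) ≥ 9·C(z/9, 2) = z(z − 9)/(2·9), giving z² − 9z − 9·110·109 ≤ 0 and hence z ≤ (1/2)[9 + √(81 + 4·107910)] = (1/2)[9 + √431721] ≈ (1/2)(9 + 657.0548) = 333.0274.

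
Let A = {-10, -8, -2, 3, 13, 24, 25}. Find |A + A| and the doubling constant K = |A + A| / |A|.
K = |A + A| / |A| = 27/7

Enumerate A + A = {a + b : a, b ∈ A}. With |A| = 7, there are |A|^2 = 49 ordered sum pairs; collecting distinct values, A + A = {-20, -18, -16, -12, -10, -7, -5, -4, 1, 3, 5, 6, 11, 14, 15, 16, 17, 22, 23, 26, 27, 28, 37, 38, 48, 49, 50}, so |A + A| = 27. Thus K = 27/7. For comparison, the minimum possible |A + A| over all 7-element sets is 2·7 − 1 = 13 (so min K = 13/7), attained only by arithmetic progressions.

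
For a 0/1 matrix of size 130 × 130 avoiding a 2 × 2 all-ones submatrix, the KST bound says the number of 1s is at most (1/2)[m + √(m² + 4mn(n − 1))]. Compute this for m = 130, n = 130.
z(130, 130; 2, 2) ≤ (1/2)[130 + √(130² + 4·130·130·129)] = (1/2)[130 + √8737300] = 1542.9462

Kővári–Sós–Turán: let r_1, ..., r_130 be the row sums and z = Σ r_i the total number of 1s. Each pair of columns can share at most one row with both entries 1 (else a 2×2 all-ones block appears), so Σ_i C(r_i, 2) ≤ C(130, 2) = 8385. By convexity Σ_i C(r_i, 2) ≥ 130·C(z/130, 2) = z(z − 130)/(2·130), giving z² − 130z − 130·130·129 ≤ 0 and hence z ≤ (1/2)[130 + √(16900 + 4·2180100)] = (1/2)[130 + √8737300] ≈ (1/2)(130 + 2955.8924) = 1542.9462.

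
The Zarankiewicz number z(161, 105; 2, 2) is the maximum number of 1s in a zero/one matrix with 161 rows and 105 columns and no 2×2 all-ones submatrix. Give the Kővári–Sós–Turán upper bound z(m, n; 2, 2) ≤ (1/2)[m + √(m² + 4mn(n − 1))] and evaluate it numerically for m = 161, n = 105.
z(161, 105; 2, 2) ≤ (1/2)[161 + √(161² + 4·161·105·104)] = (1/2)[161 + √7058401] = 1408.8826

Kővári–Sós–Turán: let r_1, ..., r_161 be the row sums and z = Σ r_i the total number of 1s. Each pair of columns can share at most one row with both entries 1 (else a 2×2 all-ones block appears), so Σ_i C(r_i, 2) ≤ C(105, 2) = 5460. By convexity Σ_i C(r_i, 2) ≥ 161·C(z/161, 2) = z(z − 161)/(2·161), giving z² − 161z − 161·105·104 ≤ 0 and hence z ≤ (1/2)[161 + √(25921 + 4·1758120)] = (1/2)[161 + √7058401] ≈ (1/2)(161 + 2656.7651) = 1408.8826.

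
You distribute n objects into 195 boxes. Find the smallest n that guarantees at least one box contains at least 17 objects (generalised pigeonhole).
n = (17 − 1)·195 + 1 = 3121

By the generalised pigeonhole principle, to guarantee some box contains ≥ r objects we need more than (r − 1) · k objects total. Threshold: n = (r − 1) · k + 1. With r = 17 and k = 195: n = 16 · 195 + 1 = 3120 + 1 = 3121. For n = 3120 = 16 · 195, we can put exactly 16 objects in every box, avoiding 17 in any single one — so 3121 is tight.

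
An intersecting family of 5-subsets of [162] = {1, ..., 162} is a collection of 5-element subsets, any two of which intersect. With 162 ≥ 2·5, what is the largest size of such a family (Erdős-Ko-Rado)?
max |F| = C(161, 4) = 26964280

The Erdős-Ko-Rado theorem states: for n ≥ 2k, an intersecting family of k-subsets of an n-element set has size at most C(n − 1, k − 1), with equality for 'star' families {A ⊆ [n] : |A| = k, i ∈ A} (fix an element i). For n = 162, k = 5: C(161, 4) = 26964280.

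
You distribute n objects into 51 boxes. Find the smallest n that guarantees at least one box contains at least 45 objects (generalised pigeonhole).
n = (45 − 1)·51 + 1 = 2245

By the generalised pigeonhole principle, to guarantee some box contains ≥ r objects we need more than (r − 1) · k objects total. Threshold: n = (r − 1) · k + 1. With r = 45 and k = 51: n = 44 · 51 + 1 = 2244 + 1 = 2245. For n = 2244 = 44 · 51, we can put exactly 44 objects in every box, avoiding 45 in any single one — so 2245 is tight.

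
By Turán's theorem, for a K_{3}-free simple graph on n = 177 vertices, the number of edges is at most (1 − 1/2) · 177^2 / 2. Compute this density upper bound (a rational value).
Turán density bound = (1/2) · 177^2/2 = 31329/4 ≈ 7832.25

Turán's theorem: ex(n, K_{r+1}) is achieved by the complete r-partite Turán graph T(n, r) with parts as balanced as possible, and is at most (1 − 1/r) · n^2/2. For r = 2, n = 177: the density bound is (1/2) · 31329/2 = 31329/4 ≈ 7832.25. The integer-valued extremum is e(T(177, 2)) = 7832, which is strictly less than the density bound 31329/4 since 2 ∤ 177 (the parts of T(177, 2) cannot all be equal).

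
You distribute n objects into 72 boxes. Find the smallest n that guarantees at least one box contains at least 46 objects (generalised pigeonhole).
n = (46 − 1)·72 + 1 = 3241

By the generalised pigeonhole principle, to guarantee some box contains ≥ r objects we need more than (r − 1) · k objects total. Threshold: n = (r − 1) · k + 1. With r = 46 and k = 72: n = 45 · 72 + 1 = 3240 + 1 = 3241. For n = 3240 = 45 · 72, we can put exactly 45 objects in every box, avoiding 46 in any single one — so 3241 is tight.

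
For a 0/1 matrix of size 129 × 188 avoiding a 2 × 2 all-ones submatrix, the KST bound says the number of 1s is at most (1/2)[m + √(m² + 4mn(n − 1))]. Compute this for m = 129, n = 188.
z(129, 188; 2, 2) ≤ (1/2)[129 + √(129² + 4·129·188·187)] = (1/2)[129 + √18157137] = 2195.0596

Kővári–Sós–Turán: let r_1, ..., r_129 be the row sums and z = Σ r_i the total number of 1s. Each pair of columns can share at most one row with both entries 1 (else a 2×2 all-ones block appears), so Σ_i C(r_i, 2) ≤ C(188, 2) = 17578. By convexity Σ_i C(r_i, 2) ≥ 129·C(z/129, 2) = z(z − 129)/(2·129), giving z² − 129z − 129·188·187 ≤ 0 and hence z ≤ (1/2)[129 + √(16641 + 4·4535124)] = (1/2)[129 + √18157137] ≈ (1/2)(129 + 4261.1192) = 2195.0596.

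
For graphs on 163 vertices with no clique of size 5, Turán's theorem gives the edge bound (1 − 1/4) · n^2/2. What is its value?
Turán density bound = (3/4) · 163^2/2 = 79707/8 ≈ 9963.375

Turán's theorem: ex(n, K_{r+1}) is achieved by the complete r-partite Turán graph T(n, r) with parts as balanced as possible, and is at most (1 − 1/r) · n^2/2. For r = 4, n = 163: the density bound is (3/4) · 26569/2 = 79707/8 ≈ 9963.375. The integer-valued extremum is e(T(163, 4)) = 9963, which is strictly less than the density bound 79707/8 since 4 ∤ 163 (the parts of T(163, 4) cannot all be equal).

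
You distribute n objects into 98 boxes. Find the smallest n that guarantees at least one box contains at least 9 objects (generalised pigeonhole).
n = (9 − 1)·98 + 1 = 785

By the generalised pigeonhole principle, to guarantee some box contains ≥ r objects we need more than (r − 1) · k objects total. Threshold: n = (r − 1) · k + 1. With r = 9 and k = 98: n = 8 · 98 + 1 = 784 + 1 = 785. For n = 784 = 8 · 98, we can put exactly 8 objects in every box, avoiding 9 in any single one — so 785 is tight.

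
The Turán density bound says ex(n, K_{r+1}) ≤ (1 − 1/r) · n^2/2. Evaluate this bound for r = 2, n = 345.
Turán density bound = (1/2) · 345^2/2 = 119025/4 ≈ 29756.25

Turán's theorem: ex(n, K_{r+1}) is achieved by the complete r-partite Turán graph T(n, r) with parts as balanced as possible, and is at most (1 − 1/r) · n^2/2. For r = 2, n = 345: the density bound is (1/2) · 119025/2 = 119025/4 ≈ 29756.25. The integer-valued extremum is e(T(345, 2)) = 29756, which is strictly less than the density bound 119025/4 since 2 ∤ 345 (the parts of T(345, 2) cannot all be equal).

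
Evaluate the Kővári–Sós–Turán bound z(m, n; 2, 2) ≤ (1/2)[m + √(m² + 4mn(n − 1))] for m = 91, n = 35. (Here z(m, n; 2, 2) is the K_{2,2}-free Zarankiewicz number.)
z(91, 35; 2, 2) ≤ (1/2)[91 + √(91² + 4·91·35·34)] = (1/2)[91 + √441441] = 377.7051

Kővári–Sós–Turán: let r_1, ..., r_91 be the row sums and z = Σ r_i the total number of 1s. Each pair of columns can share at most one row with both entries 1 (else a 2×2 all-ones block appears), so Σ_i C(r_i, 2) ≤ C(35, 2) = 595. By convexity Σ_i C(r_i, 2) ≥ 91·C(z/91, 2) = z(z − 91)/(2·91), giving z² − 91z − 91·35·34 ≤ 0 and hence z ≤ (1/2)[91 + √(8281 + 4·108290)] = (1/2)[91 + √441441] ≈ (1/2)(91 + 664.4103) = 377.7051.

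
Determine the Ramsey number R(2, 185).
R(2, 185) = 185

R(2, k) = k for all k ≥ 2: in a 2-colouring of K_k, either some edge is red (a red K_2) or all edges are blue (a blue K_k). And K_{184} coloured all-blue has no blue K_185, so R(2, 185) > 184. Hence R(2, 185) = 185.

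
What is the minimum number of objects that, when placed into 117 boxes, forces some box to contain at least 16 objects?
n = (16 − 1)·117 + 1 = 1756

By the generalised pigeonhole principle, to guarantee some box contains ≥ r objects we need more than (r − 1) · k objects total. Threshold: n = (r − 1) · k + 1. With r = 16 and k = 117: n = 15 · 117 + 1 = 1755 + 1 = 1756. For n = 1755 = 15 · 117, we can put exactly 15 objects in every box, avoiding 16 in any single one — so 1756 is tight.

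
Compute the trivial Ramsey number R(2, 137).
R(2, 137) = 137

R(2, k) = k for all k ≥ 2: in a 2-colouring of K_k, either some edge is red (a red K_2) or all edges are blue (a blue K_k). And K_{136} coloured all-blue has no blue K_137, so R(2, 137) > 136. Hence R(2, 137) = 137.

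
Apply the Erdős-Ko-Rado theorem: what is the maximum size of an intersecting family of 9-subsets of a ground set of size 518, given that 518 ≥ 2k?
max |F| = C(517, 8) = 119886000400330560

The Erdős-Ko-Rado theorem states: for n ≥ 2k, an intersecting family of k-subsets of an n-element set has size at most C(n − 1, k − 1), with equality for 'star' families {A ⊆ [n] : |A| = k, i ∈ A} (fix an element i). For n = 518, k = 9: C(517, 8) = 119886000400330560.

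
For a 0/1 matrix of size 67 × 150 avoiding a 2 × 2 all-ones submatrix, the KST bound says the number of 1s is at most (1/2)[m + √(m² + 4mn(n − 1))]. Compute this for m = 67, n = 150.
z(67, 150; 2, 2) ≤ (1/2)[67 + √(67² + 4·67·150·149)] = (1/2)[67 + √5994289] = 1257.6619

Kővári–Sós–Turán: let r_1, ..., r_67 be the row sums and z = Σ r_i the total number of 1s. Each pair of columns can share at most one row with both entries 1 (else a 2×2 all-ones block appears), so Σ_i C(r_i, 2) ≤ C(150, 2) = 11175. By convexity Σ_i C(r_i, 2) ≥ 67·C(z/67, 2) = z(z − 67)/(2·67), giving z² − 67z − 67·150·149 ≤ 0 and hence z ≤ (1/2)[67 + √(4489 + 4·1497450)] = (1/2)[67 + √5994289] ≈ (1/2)(67 + 2448.3237) = 1257.6619.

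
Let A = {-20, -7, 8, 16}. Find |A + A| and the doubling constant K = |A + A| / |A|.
K = |A + A| / |A| = 10/4 = 5/2

Enumerate A + A = {a + b : a, b ∈ A}. With |A| = 4, there are |A|^2 = 16 ordered sum pairs; collecting distinct values, A + A = {-40, -27, -14, -12, -4, 1, 9, 16, 24, 32}, so |A + A| = 10. Thus K = 10/4 = 5/2. For comparison, the minimum possible |A + A| over all 4-element sets is 2·4 − 1 = 7 (so min K = 7/4), attained only by arithmetic progressions.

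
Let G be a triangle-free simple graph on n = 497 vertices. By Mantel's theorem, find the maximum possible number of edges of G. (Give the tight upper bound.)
ex(497, K_3) = ⌊497^2/4⌋ = 61752

Mantel (1907): a triangle-free graph on n vertices has at most ⌊n^2/4⌋ edges, with equality for the complete bipartite graph K_{⌊n/2⌋, ⌈n/2⌉}. For n = 497: ⌊497^2/4⌋ = ⌊247009/4⌋ = 61752. The extremal graph is K_{248, 249}, which has 248·249 = 61752 edges.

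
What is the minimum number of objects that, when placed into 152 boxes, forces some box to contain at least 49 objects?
n = (49 − 1)·152 + 1 = 7297

By the generalised pigeonhole principle, to guarantee some box contains ≥ r objects we need more than (r − 1) · k objects total. Threshold: n = (r − 1) · k + 1. With r = 49 and k = 152: n = 48 · 152 + 1 = 7296 + 1 = 7297. For n = 7296 = 48 · 152, we can put exactly 48 objects in every box, avoiding 49 in any single one — so 7297 is tight.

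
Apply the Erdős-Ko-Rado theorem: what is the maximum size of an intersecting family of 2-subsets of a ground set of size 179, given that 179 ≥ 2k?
max |F| = C(178, 1) = 178

Erdős-Ko-Rado (1961): when n ≥ 2k, max |F| = C(n−1, k−1). The bound is attained by the star {A : i ∈ A} for any fixed i ∈ [n]. Here C(179−1, 2−1) = C(178, 1) = 178.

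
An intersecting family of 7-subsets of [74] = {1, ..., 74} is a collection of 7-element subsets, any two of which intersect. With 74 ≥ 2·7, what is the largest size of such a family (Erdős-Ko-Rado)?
max |F| = C(73, 6) = 170230452

The Erdős-Ko-Rado theorem states: for n ≥ 2k, an intersecting family of k-subsets of an n-element set has size at most C(n − 1, k − 1), with equality for 'star' families {A ⊆ [n] : |A| = k, i ∈ A} (fix an element i). For n = 74, k = 7: C(73, 6) = 170230452.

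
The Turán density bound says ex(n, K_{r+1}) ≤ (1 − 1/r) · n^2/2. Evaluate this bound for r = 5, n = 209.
Turán density bound = (4/5) · 209^2/2 = 87362/5 ≈ 17472.4

Turán's theorem: ex(n, K_{r+1}) is achieved by the complete r-partite Turán graph T(n, r) with parts as balanced as possible, and is at most (1 − 1/r) · n^2/2. For r = 5, n = 209: the density bound is (4/5) · 43681/2 = 87362/5 ≈ 17472.4. The integer-valued extremum is e(T(209, 5)) = 17472, which is strictly less than the density bound 87362/5 since 5 ∤ 209 (the parts of T(209, 5) cannot all be equal).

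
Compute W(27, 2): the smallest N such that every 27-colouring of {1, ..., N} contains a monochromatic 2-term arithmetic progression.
W(27, 2) = 27 + 1 = 28

A 2-term AP is any pair of integers, so a monochromatic 2-AP exists iff some colour is used at least twice. With 27 colours, the colouring i ↦ i on {1, ..., 27} uses each colour once, avoiding any monochromatic pair, so W(27, 2) > 27. For {1, ..., 28}, pigeonhole forces two integers of the same colour, which form a monochromatic 2-AP. Hence W(27, 2) = 28.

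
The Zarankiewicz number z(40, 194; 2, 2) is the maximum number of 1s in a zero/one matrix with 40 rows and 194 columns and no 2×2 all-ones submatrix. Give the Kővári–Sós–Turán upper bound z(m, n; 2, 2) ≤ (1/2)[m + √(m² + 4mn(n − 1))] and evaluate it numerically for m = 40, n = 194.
z(40, 194; 2, 2) ≤ (1/2)[40 + √(40² + 4·40·194·193)] = (1/2)[40 + √5992320] = 1243.9608

Kővári–Sós–Turán: let r_1, ..., r_40 be the row sums and z = Σ r_i the total number of 1s. Each pair of columns can share at most one row with both entries 1 (else a 2×2 all-ones block appears), so Σ_i C(r_i, 2) ≤ C(194, 2) = 18721. By convexity Σ_i C(r_i, 2) ≥ 40·C(z/40, 2) = z(z − 40)/(2·40), giving z² − 40z − 40·194·193 ≤ 0 and hence z ≤ (1/2)[40 + √(1600 + 4·1497680)] = (1/2)[40 + √5992320] ≈ (1/2)(40 + 2447.9216) = 1243.9608.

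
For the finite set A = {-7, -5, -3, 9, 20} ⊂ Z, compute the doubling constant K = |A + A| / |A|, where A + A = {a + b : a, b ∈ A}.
K = |A + A| / |A| = 14/5

Enumerate A + A = {a + b : a, b ∈ A}. With |A| = 5, there are |A|^2 = 25 ordered sum pairs; collecting distinct values, A + A = {-14, -12, -10, -8, -6, 2, 4, 6, 13, 15, 17, 18, 29, 40}, so |A + A| = 14. Thus K = 14/5. For comparison, the minimum possible |A + A| over all 5-element sets is 2·5 − 1 = 9 (so min K = 9/5), attained only by arithmetic progressions.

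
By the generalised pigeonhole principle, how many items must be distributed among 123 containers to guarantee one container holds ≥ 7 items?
n = (7 − 1)·123 + 1 = 739

By the generalised pigeonhole principle, to guarantee some box contains ≥ r objects we need more than (r − 1) · k objects total. Threshold: n = (r − 1) · k + 1. With r = 7 and k = 123: n = 6 · 123 + 1 = 738 + 1 = 739. For n = 738 = 6 · 123, we can put exactly 6 objects in every box, avoiding 7 in any single one — so 739 is tight.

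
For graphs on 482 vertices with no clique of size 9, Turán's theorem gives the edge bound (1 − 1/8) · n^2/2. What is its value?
Turán density bound = (7/8) · 482^2/2 = 406567/4 ≈ 101641.75

Turán's theorem: ex(n, K_{r+1}) is achieved by the complete r-partite Turán graph T(n, r) with parts as balanced as possible, and is at most (1 − 1/r) · n^2/2. For r = 8, n = 482: the density bound is (7/8) · 232324/2 = 406567/4 ≈ 101641.75. The integer-valued extremum is e(T(482, 8)) = 101641, which is strictly less than the density bound 406567/4 since 8 ∤ 482 (the parts of T(482, 8) cannot all be equal).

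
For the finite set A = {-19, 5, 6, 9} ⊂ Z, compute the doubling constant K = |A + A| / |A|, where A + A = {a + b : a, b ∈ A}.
K = |A + A| / |A| = 10/4 = 5/2

Enumerate A + A = {a + b : a, b ∈ A}. With |A| = 4, there are |A|^2 = 16 ordered sum pairs; collecting distinct values, A + A = {-38, -14, -13, -10, 10, 11, 12, 14, 15, 18}, so |A + A| = 10. Thus K = 10/4 = 5/2. For comparison, the minimum possible |A + A| over all 4-element sets is 2·4 − 1 = 7 (so min K = 7/4), attained only by arithmetic progressions.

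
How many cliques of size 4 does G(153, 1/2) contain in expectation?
E[# K_4] = C(153, 4) · (1/2)^C(4, 2) = 21947850 / 2^6 = 10973925/32 = 342935.15625

For each 4-subset S of vertices (there are C(153, 4) = 21947850 such S), let X_S = 1 if S induces a K_4 (all C(4, 2) = 6 edges present). Then P(X_S = 1) = (1/2)^6 = 1/64. By linearity of expectation, E[# K_4] = C(153, 4) · (1/2)^6 = 21947850 / 64 = 10973925/32 = 342935.15625.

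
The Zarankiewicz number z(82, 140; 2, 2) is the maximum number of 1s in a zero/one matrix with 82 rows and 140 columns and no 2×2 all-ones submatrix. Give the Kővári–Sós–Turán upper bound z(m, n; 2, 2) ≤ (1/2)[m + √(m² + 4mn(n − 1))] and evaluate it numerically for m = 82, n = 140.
z(82, 140; 2, 2) ≤ (1/2)[82 + √(82² + 4·82·140·139)] = (1/2)[82 + √6389604] = 1304.8833

Kővári–Sós–Turán: let r_1, ..., r_82 be the row sums and z = Σ r_i the total number of 1s. Each pair of columns can share at most one row with both entries 1 (else a 2×2 all-ones block appears), so Σ_i C(r_i, 2) ≤ C(140, 2) = 9730. By convexity Σ_i C(r_i, 2) ≥ 82·C(z/82, 2) = z(z − 82)/(2·82), giving z² − 82z − 82·140·139 ≤ 0 and hence z ≤ (1/2)[82 + √(6724 + 4·1595720)] = (1/2)[82 + √6389604] ≈ (1/2)(82 + 2527.7666) = 1304.8833.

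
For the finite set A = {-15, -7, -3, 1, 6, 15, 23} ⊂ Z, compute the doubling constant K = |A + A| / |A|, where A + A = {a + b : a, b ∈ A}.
K = |A + A| / |A| = 23/7

Enumerate A + A = {a + b : a, b ∈ A}. With |A| = 7, there are |A|^2 = 49 ordered sum pairs; collecting distinct values, A + A = {-30, -22, -18, -14, -10, -9, -6, -2, -1, 0, 2, 3, 7, 8, 12, 16, 20, 21, 24, 29, 30, 38, 46}, so |A + A| = 23. Thus K = 23/7. For comparison, the minimum possible |A + A| over all 7-element sets is 2·7 − 1 = 13 (so min K = 13/7), attained only by arithmetic progressions.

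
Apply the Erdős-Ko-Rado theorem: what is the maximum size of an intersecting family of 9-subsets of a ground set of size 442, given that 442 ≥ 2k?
max |F| = C(441, 8) = 33285592036768995

The Erdős-Ko-Rado theorem states: for n ≥ 2k, an intersecting family of k-subsets of an n-element set has size at most C(n − 1, k − 1), with equality for 'star' families {A ⊆ [n] : |A| = k, i ∈ A} (fix an element i). For n = 442, k = 9: C(441, 8) = 33285592036768995.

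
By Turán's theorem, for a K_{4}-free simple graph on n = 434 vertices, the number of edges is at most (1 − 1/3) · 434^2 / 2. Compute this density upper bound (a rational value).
Turán density bound = (2/3) · 434^2/2 = 188356/3 ≈ 62785.3333

Turán's theorem: ex(n, K_{r+1}) is achieved by the complete r-partite Turán graph T(n, r) with parts as balanced as possible, and is at most (1 − 1/r) · n^2/2. For r = 3, n = 434: the density bound is (2/3) · 188356/2 = 188356/3 ≈ 62785.3333. The integer-valued extremum is e(T(434, 3)) = 62785, which is strictly less than the density bound 188356/3 since 3 ∤ 434 (the parts of T(434, 3) cannot all be equal).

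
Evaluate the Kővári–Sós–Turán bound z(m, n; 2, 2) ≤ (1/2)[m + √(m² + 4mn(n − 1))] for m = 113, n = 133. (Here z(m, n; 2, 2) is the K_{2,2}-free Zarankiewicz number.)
z(113, 133; 2, 2) ≤ (1/2)[113 + √(113² + 4·113·133·132)] = (1/2)[113 + √7948081] = 1466.1171

Kővári–Sós–Turán: let r_1, ..., r_113 be the row sums and z = Σ r_i the total number of 1s. Each pair of columns can share at most one row with both entries 1 (else a 2×2 all-ones block appears), so Σ_i C(r_i, 2) ≤ C(133, 2) = 8778. By convexity Σ_i C(r_i, 2) ≥ 113·C(z/113, 2) = z(z − 113)/(2·113), giving z² − 113z − 113·133·132 ≤ 0 and hence z ≤ (1/2)[113 + √(12769 + 4·1983828)] = (1/2)[113 + √7948081] ≈ (1/2)(113 + 2819.2341) = 1466.1171.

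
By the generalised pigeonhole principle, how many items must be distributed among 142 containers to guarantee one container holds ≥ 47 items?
n = (47 − 1)·142 + 1 = 6533

By the generalised pigeonhole principle, to guarantee some box contains ≥ r objects we need more than (r − 1) · k objects total. Threshold: n = (r − 1) · k + 1. With r = 47 and k = 142: n = 46 · 142 + 1 = 6532 + 1 = 6533. For n = 6532 = 46 · 142, we can put exactly 46 objects in every box, avoiding 47 in any single one — so 6533 is tight.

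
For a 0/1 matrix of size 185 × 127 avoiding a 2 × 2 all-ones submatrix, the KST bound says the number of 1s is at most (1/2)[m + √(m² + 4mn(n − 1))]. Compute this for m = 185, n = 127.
z(185, 127; 2, 2) ≤ (1/2)[185 + √(185² + 4·185·127·126)] = (1/2)[185 + √11875705] = 1815.5572

Kővári–Sós–Turán: let r_1, ..., r_185 be the row sums and z = Σ r_i the total number of 1s. Each pair of columns can share at most one row with both entries 1 (else a 2×2 all-ones block appears), so Σ_i C(r_i, 2) ≤ C(127, 2) = 8001. By convexity Σ_i C(r_i, 2) ≥ 185·C(z/185, 2) = z(z − 185)/(2·185), giving z² − 185z − 185·127·126 ≤ 0 and hence z ≤ (1/2)[185 + √(34225 + 4·2960370)] = (1/2)[185 + √11875705] ≈ (1/2)(185 + 3446.1145) = 1815.5572.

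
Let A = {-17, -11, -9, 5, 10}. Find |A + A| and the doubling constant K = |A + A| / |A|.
K = |A + A| / |A| = 15/5 = 3

Enumerate A + A = {a + b : a, b ∈ A}. With |A| = 5, there are |A|^2 = 25 ordered sum pairs; collecting distinct values, A + A = {-34, -28, -26, -22, -20, -18, -12, -7, -6, -4, -1, 1, 10, 15, 20}, so |A + A| = 15. Thus K = 15/5 = 3. For comparison, the minimum possible |A + A| over all 5-element sets is 2·5 − 1 = 9 (so min K = 9/5), attained only by arithmetic progressions.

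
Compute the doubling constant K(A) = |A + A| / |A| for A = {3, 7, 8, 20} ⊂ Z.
K = |A + A| / |A| = 10/4 = 5/2

Enumerate A + A = {a + b : a, b ∈ A}. With |A| = 4, there are |A|^2 = 16 ordered sum pairs; collecting distinct values, A + A = {6, 10, 11, 14, 15, 16, 23, 27, 28, 40}, so |A + A| = 10. Thus K = 10/4 = 5/2. For comparison, the minimum possible |A + A| over all 4-element sets is 2·4 − 1 = 7 (so min K = 7/4), attained only by arithmetic progressions.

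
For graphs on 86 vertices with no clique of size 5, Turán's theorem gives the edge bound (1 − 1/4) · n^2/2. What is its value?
Turán density bound = (3/4) · 86^2/2 = 5547/2 ≈ 2773.5

Turán's theorem: ex(n, K_{r+1}) is achieved by the complete r-partite Turán graph T(n, r) with parts as balanced as possible, and is at most (1 − 1/r) · n^2/2. For r = 4, n = 86: the density bound is (3/4) · 7396/2 = 5547/2 ≈ 2773.5. The integer-valued extremum is e(T(86, 4)) = 2773, which is strictly less than the density bound 5547/2 since 4 ∤ 86 (the parts of T(86, 4) cannot all be equal).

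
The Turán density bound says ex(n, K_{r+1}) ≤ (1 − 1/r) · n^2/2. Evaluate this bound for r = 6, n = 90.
Turán density bound = (5/6) · 90^2/2 = 3375

Turán's theorem: ex(n, K_{r+1}) is achieved by the complete r-partite Turán graph T(n, r) with parts as balanced as possible, and is at most (1 − 1/r) · n^2/2. For r = 6, n = 90: the density bound is (5/6) · 8100/2 = 3375. Since 6 ∣ 90, the Turán graph T(90, 6) has parts of equal size 15, and its edge count e(T(90, 6)) = 3375 attains the density bound exactly.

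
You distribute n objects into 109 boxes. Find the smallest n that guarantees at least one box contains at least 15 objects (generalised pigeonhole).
n = (15 − 1)·109 + 1 = 1527

By the generalised pigeonhole principle, to guarantee some box contains ≥ r objects we need more than (r − 1) · k objects total. Threshold: n = (r − 1) · k + 1. With r = 15 and k = 109: n = 14 · 109 + 1 = 1526 + 1 = 1527. For n = 1526 = 14 · 109, we can put exactly 14 objects in every box, avoiding 15 in any single one — so 1527 is tight.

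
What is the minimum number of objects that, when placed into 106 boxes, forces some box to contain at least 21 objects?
n = (21 − 1)·106 + 1 = 2121

By the generalised pigeonhole principle, to guarantee some box contains ≥ r objects we need more than (r − 1) · k objects total. Threshold: n = (r − 1) · k + 1. With r = 21 and k = 106: n = 20 · 106 + 1 = 2120 + 1 = 2121. For n = 2120 = 20 · 106, we can put exactly 20 objects in every box, avoiding 21 in any single one — so 2121 is tight.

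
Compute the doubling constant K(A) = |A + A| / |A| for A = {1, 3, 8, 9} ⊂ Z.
K = |A + A| / |A| = 10/4 = 5/2

Enumerate A + A = {a + b : a, b ∈ A}. With |A| = 4, there are |A|^2 = 16 ordered sum pairs; collecting distinct values, A + A = {2, 4, 6, 9, 10, 11, 12, 16, 17, 18}, so |A + A| = 10. Thus K = 10/4 = 5/2. For comparison, the minimum possible |A + A| over all 4-element sets is 2·4 − 1 = 7 (so min K = 7/4), attained only by arithmetic progressions.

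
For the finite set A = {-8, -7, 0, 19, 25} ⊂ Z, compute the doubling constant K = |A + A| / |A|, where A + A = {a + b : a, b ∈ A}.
K = |A + A| / |A| = 15/5 = 3

Enumerate A + A = {a + b : a, b ∈ A}. With |A| = 5, there are |A|^2 = 25 ordered sum pairs; collecting distinct values, A + A = {-16, -15, -14, -8, -7, 0, 11, 12, 17, 18, 19, 25, 38, 44, 50}, so |A + A| = 15. Thus K = 15/5 = 3. For comparison, the minimum possible |A + A| over all 5-element sets is 2·5 − 1 = 9 (so min K = 9/5), attained only by arithmetic progressions.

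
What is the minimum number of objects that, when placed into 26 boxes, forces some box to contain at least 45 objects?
n = (45 − 1)·26 + 1 = 1145

By the generalised pigeonhole principle, to guarantee some box contains ≥ r objects we need more than (r − 1) · k objects total. Threshold: n = (r − 1) · k + 1. With r = 45 and k = 26: n = 44 · 26 + 1 = 1144 + 1 = 1145. For n = 1144 = 44 · 26, we can put exactly 44 objects in every box, avoiding 45 in any single one — so 1145 is tight.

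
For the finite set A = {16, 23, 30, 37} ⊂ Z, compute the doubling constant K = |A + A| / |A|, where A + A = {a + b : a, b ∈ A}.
K = |A + A| / |A| = 7/4

Enumerate A + A = {a + b : a, b ∈ A}. With |A| = 4, there are |A|^2 = 16 ordered sum pairs; collecting distinct values, A + A = {32, 39, 46, 53, 60, 67, 74}, so |A + A| = 7. Thus K = 7/4. Here |A + A| = 2|A| − 1 = 7, the minimum possible — so K = 7/4 is minimal, which holds iff A is an arithmetic progression.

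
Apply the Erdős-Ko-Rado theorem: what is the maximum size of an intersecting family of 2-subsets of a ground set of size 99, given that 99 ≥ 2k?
max |F| = C(98, 1) = 98

The Erdős-Ko-Rado theorem states: for n ≥ 2k, an intersecting family of k-subsets of an n-element set has size at most C(n − 1, k − 1), with equality for 'star' families {A ⊆ [n] : |A| = k, i ∈ A} (fix an element i). For n = 99, k = 2: C(98, 1) = 98.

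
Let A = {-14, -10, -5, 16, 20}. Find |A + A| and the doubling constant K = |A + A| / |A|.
K = |A + A| / |A| = 14/5

Enumerate A + A = {a + b : a, b ∈ A}. With |A| = 5, there are |A|^2 = 25 ordered sum pairs; collecting distinct values, A + A = {-28, -24, -20, -19, -15, -10, 2, 6, 10, 11, 15, 32, 36, 40}, so |A + A| = 14. Thus K = 14/5. For comparison, the minimum possible |A + A| over all 5-element sets is 2·5 − 1 = 9 (so min K = 9/5), attained only by arithmetic progressions.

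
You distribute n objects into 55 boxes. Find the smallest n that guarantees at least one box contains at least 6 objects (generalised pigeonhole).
n = (6 − 1)·55 + 1 = 276

By the generalised pigeonhole principle, to guarantee some box contains ≥ r objects we need more than (r − 1) · k objects total. Threshold: n = (r − 1) · k + 1. With r = 6 and k = 55: n = 5 · 55 + 1 = 275 + 1 = 276. For n = 275 = 5 · 55, we can put exactly 5 objects in every box, avoiding 6 in any single one — so 276 is tight.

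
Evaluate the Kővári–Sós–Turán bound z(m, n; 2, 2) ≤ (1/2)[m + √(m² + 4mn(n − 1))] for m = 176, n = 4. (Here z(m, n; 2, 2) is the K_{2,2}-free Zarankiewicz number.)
z(176, 4; 2, 2) ≤ (1/2)[176 + √(176² + 4·176·4·3)] = (1/2)[176 + √39424] = 187.2774

Kővári–Sós–Turán: let r_1, ..., r_176 be the row sums and z = Σ r_i the total number of 1s. Each pair of columns can share at most one row with both entries 1 (else a 2×2 all-ones block appears), so Σ_i C(r_i, 2) ≤ C(4, 2) = 6. By convexity Σ_i C(r_i, 2) ≥ 176·C(z/176, 2) = z(z − 176)/(2·176), giving z² − 176z − 176·4·3 ≤ 0 and hence z ≤ (1/2)[176 + √(30976 + 4·2112)] = (1/2)[176 + √39424] ≈ (1/2)(176 + 198.5548) = 187.2774.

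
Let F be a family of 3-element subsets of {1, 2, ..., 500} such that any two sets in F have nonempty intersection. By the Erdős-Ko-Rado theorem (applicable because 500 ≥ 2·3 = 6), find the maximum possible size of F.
max |F| = C(499, 2) = 124251

The Erdős-Ko-Rado theorem states: for n ≥ 2k, an intersecting family of k-subsets of an n-element set has size at most C(n − 1, k − 1), with equality for 'star' families {A ⊆ [n] : |A| = k, i ∈ A} (fix an element i). For n = 500, k = 3: C(499, 2) = 124251.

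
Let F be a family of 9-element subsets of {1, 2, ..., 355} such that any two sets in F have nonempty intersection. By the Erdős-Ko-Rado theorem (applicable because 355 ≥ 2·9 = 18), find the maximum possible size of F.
max |F| = C(354, 8) = 5648191513887780

The Erdős-Ko-Rado theorem states: for n ≥ 2k, an intersecting family of k-subsets of an n-element set has size at most C(n − 1, k − 1), with equality for 'star' families {A ⊆ [n] : |A| = k, i ∈ A} (fix an element i). For n = 355, k = 9: C(354, 8) = 5648191513887780.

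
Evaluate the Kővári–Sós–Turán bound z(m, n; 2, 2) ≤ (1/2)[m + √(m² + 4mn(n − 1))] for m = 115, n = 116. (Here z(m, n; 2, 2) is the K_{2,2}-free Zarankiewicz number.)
z(115, 116; 2, 2) ≤ (1/2)[115 + √(115² + 4·115·116·115)] = (1/2)[115 + √6149625] = 1297.4219

Kővári–Sós–Turán: let r_1, ..., r_115 be the row sums and z = Σ r_i the total number of 1s. Each pair of columns can share at most one row with both entries 1 (else a 2×2 all-ones block appears), so Σ_i C(r_i, 2) ≤ C(116, 2) = 6670. By convexity Σ_i C(r_i, 2) ≥ 115·C(z/115, 2) = z(z − 115)/(2·115), giving z² − 115z − 115·116·115 ≤ 0 and hence z ≤ (1/2)[115 + √(13225 + 4·1534100)] = (1/2)[115 + √6149625] ≈ (1/2)(115 + 2479.8437) = 1297.4219.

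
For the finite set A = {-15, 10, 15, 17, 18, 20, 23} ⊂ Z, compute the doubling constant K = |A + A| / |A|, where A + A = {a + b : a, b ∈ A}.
K = |A + A| / |A| = 23/7

Enumerate A + A = {a + b : a, b ∈ A}. With |A| = 7, there are |A|^2 = 49 ordered sum pairs; collecting distinct values, A + A = {-30, -5, 0, 2, 3, 5, 8, 20, 25, 27, 28, 30, 32, 33, 34, 35, 36, 37, 38, 40, 41, 43, 46}, so |A + A| = 23. Thus K = 23/7. For comparison, the minimum possible |A + A| over all 7-element sets is 2·7 − 1 = 13 (so min K = 13/7), attained only by arithmetic progressions.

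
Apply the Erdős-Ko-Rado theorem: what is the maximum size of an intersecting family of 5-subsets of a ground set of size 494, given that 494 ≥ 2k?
max |F| = C(493, 4) = 2431522835

Erdős-Ko-Rado (1961): when n ≥ 2k, max |F| = C(n−1, k−1). The bound is attained by the star {A : i ∈ A} for any fixed i ∈ [n]. Here C(494−1, 5−1) = C(493, 4) = 2431522835.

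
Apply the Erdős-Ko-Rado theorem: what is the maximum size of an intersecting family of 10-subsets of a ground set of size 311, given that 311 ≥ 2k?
max |F| = C(310, 9) = 64802334749614660

The Erdős-Ko-Rado theorem states: for n ≥ 2k, an intersecting family of k-subsets of an n-element set has size at most C(n − 1, k − 1), with equality for 'star' families {A ⊆ [n] : |A| = k, i ∈ A} (fix an element i). For n = 311, k = 10: C(310, 9) = 64802334749614660.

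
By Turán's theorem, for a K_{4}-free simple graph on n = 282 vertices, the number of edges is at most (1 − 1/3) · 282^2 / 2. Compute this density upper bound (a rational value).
Turán density bound = (2/3) · 282^2/2 = 26508

Turán's theorem: ex(n, K_{r+1}) is achieved by the complete r-partite Turán graph T(n, r) with parts as balanced as possible, and is at most (1 − 1/r) · n^2/2. For r = 3, n = 282: the density bound is (2/3) · 79524/2 = 26508. Since 3 ∣ 282, the Turán graph T(282, 3) has parts of equal size 94, and its edge count e(T(282, 3)) = 26508 attains the density bound exactly.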